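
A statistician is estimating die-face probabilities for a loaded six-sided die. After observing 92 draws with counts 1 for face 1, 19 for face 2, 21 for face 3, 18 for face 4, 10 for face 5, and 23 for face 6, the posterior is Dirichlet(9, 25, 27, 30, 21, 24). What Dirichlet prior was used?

For a Dirichlet(α) prior with multinomial counts c, the posterior is Dirichlet(α + c) componentwise.
Subtract each count from the matching posterior parameter: 9−1=8, 25−19=6, 27−21=6, 30−18=12, 21−10=11, 24−23=1.

Dirichlet(8, 6, 6, 12, 11, 1)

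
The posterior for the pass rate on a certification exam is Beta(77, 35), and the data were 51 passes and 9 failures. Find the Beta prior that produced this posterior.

Under Beta–binomial conjugacy the posterior parameters are (α+s, β+f).
So α = 77 − 51 = 26 and β = 35 − 9 = 26.

Beta(26, 26)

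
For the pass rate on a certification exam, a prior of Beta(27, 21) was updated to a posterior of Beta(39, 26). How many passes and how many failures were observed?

A Beta(α, β) prior with s successes and f failures in binomial data gives a Beta(α+s, β+f) posterior.
Match parameters: s=39−27=12, f=26−21=5.

12 passes and 5 failures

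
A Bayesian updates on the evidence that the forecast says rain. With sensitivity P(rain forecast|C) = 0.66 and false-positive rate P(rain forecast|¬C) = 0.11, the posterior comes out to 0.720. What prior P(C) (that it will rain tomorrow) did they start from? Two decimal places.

P(C) = 0.30

In odds form, posterior odds = prior odds × likelihood ratio, so prior odds = posterior odds ÷ LR.
Posterior odds = 0.720/(1−0.720) = 2.5714. LR = 0.66/0.11 = 6.0000.
Prior odds = 2.5714/6.0000 = 0.4286, so P(C) = 0.4286/(1+0.4286) ≈ 0.30.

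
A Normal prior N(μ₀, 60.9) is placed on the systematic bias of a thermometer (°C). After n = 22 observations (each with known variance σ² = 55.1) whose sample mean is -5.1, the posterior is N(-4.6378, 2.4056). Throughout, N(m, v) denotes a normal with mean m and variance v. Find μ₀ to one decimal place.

μ₀ = 6.6

With known observation variance, the Normal–Normal posterior has precision τ_n = τ₀ + n/σ² and mean μ_n = (τ₀μ₀ + (n/σ²)x̄)/τ_n.
Here τ₀ = 1/60.9 = 0.016420 and τ_data = 22/55.1 = 0.399274, so τ_n = 0.415694.
Rearranging for μ₀: μ₀ = (μ_n·τ_n − τ_data·x̄)/τ₀ = (-4.6378·0.415694 − 0.399274·-5.1) / 0.016420 = 0.108392/0.016420 ≈ 6.6.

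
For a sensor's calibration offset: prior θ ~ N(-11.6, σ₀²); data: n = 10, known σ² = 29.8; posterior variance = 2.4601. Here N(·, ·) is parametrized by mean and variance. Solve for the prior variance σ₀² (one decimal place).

σ₀² = 14.1

Posterior precision equals prior precision plus data precision: 1/σ_n² = 1/σ₀² + n/σ².
So 1/σ₀² = 1/2.4601 − 10/29.8 = 0.406488 − 0.335570 = 0.070918.
Hence σ₀² = 1/0.070918 ≈ 14.1.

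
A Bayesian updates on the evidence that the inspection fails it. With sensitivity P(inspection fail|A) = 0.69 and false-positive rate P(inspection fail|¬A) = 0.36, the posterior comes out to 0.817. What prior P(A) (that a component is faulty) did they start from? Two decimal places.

P(A) = 0.70

Bayes' rule in odds form gives O(A|E) = O(A)·[P(E|A)/P(E|¬A)], hence O(A) = O(A|E)/LR.
Posterior odds = 0.817/(1−0.817) = 4.4645. LR = 0.69/0.36 = 1.9167.
Prior odds = 4.4645/1.9167 = 2.3293, so P(A) = 2.3293/(1+2.3293) ≈ 0.70.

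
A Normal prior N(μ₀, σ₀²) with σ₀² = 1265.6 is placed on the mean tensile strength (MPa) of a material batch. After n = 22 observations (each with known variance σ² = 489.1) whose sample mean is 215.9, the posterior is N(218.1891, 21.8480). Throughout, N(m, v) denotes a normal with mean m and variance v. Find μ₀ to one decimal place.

With known observation variance, the Normal–Normal posterior has precision τ_n = τ₀ + n/σ² and mean μ_n = (τ₀μ₀ + (n/σ²)x̄)/τ_n.
Here τ₀ = 1/1265.6 = 0.000790 and τ_data = 22/489.1 = 0.044981, so τ_n = 0.045771.
Rearranging for μ₀: μ₀ = (μ_n·τ_n − τ_data·x̄)/τ₀ = (218.1891·0.045771 − 0.044981·215.9) / 0.000790 = 0.275335/0.000790 ≈ 348.5.

μ₀ = 348.5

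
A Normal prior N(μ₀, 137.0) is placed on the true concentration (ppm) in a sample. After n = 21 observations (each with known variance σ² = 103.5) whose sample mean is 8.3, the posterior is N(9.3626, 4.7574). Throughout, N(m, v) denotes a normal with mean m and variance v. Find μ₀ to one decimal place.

μ₀ = 38.9

With known observation variance, the Normal–Normal posterior has precision τ_n = τ₀ + n/σ² and mean μ_n = (τ₀μ₀ + (n/σ²)x̄)/τ_n.
Here τ₀ = 1/137.0 = 0.007299 and τ_data = 21/103.5 = 0.202899, so τ_n = 0.210198.
Rearranging for μ₀: μ₀ = (μ_n·τ_n − τ_data·x̄)/τ₀ = (9.3626·0.210198 − 0.202899·8.3) / 0.007299 = 0.283938/0.007299 ≈ 38.9.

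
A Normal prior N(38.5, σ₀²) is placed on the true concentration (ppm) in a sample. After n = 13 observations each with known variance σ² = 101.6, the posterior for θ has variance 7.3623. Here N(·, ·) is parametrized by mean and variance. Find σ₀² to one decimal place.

σ₀² = 127.0

Posterior precision equals prior precision plus data precision: 1/σ_n² = 1/σ₀² + n/σ².
So 1/σ₀² = 1/7.3623 − 13/101.6 = 0.135827 − 0.127953 = 0.007874.
Hence σ₀² = 1/0.007874 ≈ 127.0.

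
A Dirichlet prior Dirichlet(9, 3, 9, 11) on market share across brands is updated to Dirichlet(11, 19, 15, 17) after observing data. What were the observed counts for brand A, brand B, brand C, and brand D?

For a Dirichlet(α) prior with multinomial counts c, the posterior is Dirichlet(α + c) componentwise.
Counts are posterior − prior componentwise: 11−9=2, 19−3=16, 15−9=6, 17−11=6.

counts (2, 16, 6, 6)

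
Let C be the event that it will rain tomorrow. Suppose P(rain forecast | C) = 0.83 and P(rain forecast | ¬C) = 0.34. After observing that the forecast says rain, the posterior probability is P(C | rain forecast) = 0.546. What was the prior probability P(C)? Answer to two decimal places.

Bayes' rule in odds form gives O(C|E) = O(C)·[P(E|C)/P(E|¬C)], hence O(C) = O(C|E)/LR.
Posterior odds = 0.546/(1−0.546) = 1.2026. LR = 0.83/0.34 = 2.4412.
Prior odds = 1.2026/2.4412 = 0.4926, so P(C) = 0.4926/(1+0.4926) ≈ 0.33.

P(C) = 0.33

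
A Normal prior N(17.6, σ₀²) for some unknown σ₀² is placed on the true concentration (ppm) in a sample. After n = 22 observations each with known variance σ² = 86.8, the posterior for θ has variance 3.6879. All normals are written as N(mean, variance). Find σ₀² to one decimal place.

σ₀² = 56.5

Posterior precision equals prior precision plus data precision: 1/σ_n² = 1/σ₀² + n/σ².
So 1/σ₀² = 1/3.6879 − 22/86.8 = 0.271157 − 0.253456 = 0.017701.
Hence σ₀² = 1/0.017701 ≈ 56.5.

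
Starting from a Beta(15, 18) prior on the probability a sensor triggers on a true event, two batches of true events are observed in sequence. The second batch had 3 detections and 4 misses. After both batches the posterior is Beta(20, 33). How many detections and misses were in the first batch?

Sequential conjugate updates are equivalent to a single update on the pooled data, so total successes = posterior α − prior α and total failures = posterior β − prior β.
Total across both batches: 20−15=5 detections, 33−18=15 misses.
Subtract the second batch: 5−3=2 detections and 15−4=11 misses.

2 detections and 11 misses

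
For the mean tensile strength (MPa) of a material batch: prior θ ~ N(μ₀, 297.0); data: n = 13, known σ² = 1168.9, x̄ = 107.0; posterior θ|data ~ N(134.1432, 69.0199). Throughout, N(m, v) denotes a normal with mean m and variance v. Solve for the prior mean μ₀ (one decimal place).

The posterior mean is a precision-weighted average: μ_n = (τ₀μ₀ + τ_data·x̄)/(τ₀+τ_data), with τ₀=1/σ₀² and τ_data=n/σ².
Here τ₀ = 1/297.0 = 0.003367 and τ_data = 13/1168.9 = 0.011122, so τ_n = 0.014489.
Rearranging for μ₀: μ₀ = (μ_n·τ_n − τ_data·x̄)/τ₀ = (134.1432·0.014489 − 0.011122·107.0) / 0.003367 = 0.753547/0.003367 ≈ 223.8.

μ₀ = 223.8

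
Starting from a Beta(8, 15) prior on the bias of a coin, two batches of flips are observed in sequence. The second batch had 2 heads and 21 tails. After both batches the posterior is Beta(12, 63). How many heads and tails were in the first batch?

Because Beta–binomial updating is additive in the counts, the combined data contributed (α_post−α_prior, β_post−β_prior) successes and failures.
Total across both batches: 12−8=4 heads, 63−15=48 tails.
Subtract the second batch: 4−2=2 heads and 48−21=27 tails.

2 heads and 27 tails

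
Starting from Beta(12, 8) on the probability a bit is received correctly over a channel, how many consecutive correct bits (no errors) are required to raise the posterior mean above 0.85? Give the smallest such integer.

After k correct bits and 0 errors the posterior is Beta(12+k, 8), with mean (12+k)/(12+8+k).
Set (12+k)/(20+k) > 0.85 and solve: k > (0.85·20 − 12)/(1 − 0.85) = 33.333.
The smallest integer exceeding 33.333 is 34, and checking k=34: (46)/(54) = 0.8519 > 0.85.

k = 34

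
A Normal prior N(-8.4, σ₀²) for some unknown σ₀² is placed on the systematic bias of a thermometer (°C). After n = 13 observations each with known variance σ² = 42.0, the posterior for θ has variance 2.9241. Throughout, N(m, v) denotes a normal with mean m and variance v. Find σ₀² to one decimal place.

Posterior precision equals prior precision plus data precision: 1/σ_n² = 1/σ₀² + n/σ².
So 1/σ₀² = 1/2.9241 − 13/42.0 = 0.341986 − 0.309524 = 0.032462.
Hence σ₀² = 1/0.032462 ≈ 30.8.

σ₀² = 30.8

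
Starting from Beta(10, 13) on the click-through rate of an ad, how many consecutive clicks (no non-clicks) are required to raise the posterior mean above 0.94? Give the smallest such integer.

k = 194

After k clicks and 0 non-clicks the posterior is Beta(10+k, 13), with mean (10+k)/(10+13+k).
Set (10+k)/(23+k) > 0.94 and solve: k > (0.94·23 − 10)/(1 − 0.94) = 193.667.
The smallest integer exceeding 193.667 is 194, and checking k=194: (204)/(217) = 0.9401 > 0.94.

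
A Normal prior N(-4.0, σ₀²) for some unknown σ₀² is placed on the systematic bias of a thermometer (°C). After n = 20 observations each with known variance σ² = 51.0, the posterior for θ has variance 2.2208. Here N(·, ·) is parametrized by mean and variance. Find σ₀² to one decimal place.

Posterior precision equals prior precision plus data precision: 1/σ_n² = 1/σ₀² + n/σ².
So 1/σ₀² = 1/2.2208 − 20/51.0 = 0.450288 − 0.392157 = 0.058131.
Hence σ₀² = 1/0.058131 ≈ 17.2.

σ₀² = 17.2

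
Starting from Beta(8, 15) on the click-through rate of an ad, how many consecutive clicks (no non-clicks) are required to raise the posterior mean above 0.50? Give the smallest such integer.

k = 8

After k clicks and 0 non-clicks the posterior is Beta(8+k, 15), with mean (8+k)/(8+15+k).
Set (8+k)/(23+k) > 0.50 and solve: k > (0.50·23 − 8)/(1 − 0.50) = 7.000.
The smallest integer exceeding 7.000 is 8.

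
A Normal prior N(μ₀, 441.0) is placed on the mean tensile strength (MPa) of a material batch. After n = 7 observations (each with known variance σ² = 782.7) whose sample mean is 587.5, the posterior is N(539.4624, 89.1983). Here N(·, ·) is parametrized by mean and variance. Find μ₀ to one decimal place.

μ₀ = 350.0

The posterior mean is a precision-weighted average: μ_n = (τ₀μ₀ + τ_data·x̄)/(τ₀+τ_data), with τ₀=1/σ₀² and τ_data=n/σ².
Here τ₀ = 1/441.0 = 0.002268 and τ_data = 7/782.7 = 0.008943, so τ_n = 0.011211.
Rearranging for μ₀: μ₀ = (μ_n·τ_n − τ_data·x̄)/τ₀ = (539.4624·0.011211 − 0.008943·587.5) / 0.002268 = 0.793900/0.002268 ≈ 350.0.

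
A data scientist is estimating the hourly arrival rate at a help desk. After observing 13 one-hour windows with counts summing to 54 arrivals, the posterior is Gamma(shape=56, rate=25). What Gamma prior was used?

Gamma–Poisson conjugacy: posterior shape = α + Σxᵢ, posterior rate = β + n.
So α = 56 − 54 = 2 and β = 25 − 13 = 12.

Gamma(shape=2, rate=12)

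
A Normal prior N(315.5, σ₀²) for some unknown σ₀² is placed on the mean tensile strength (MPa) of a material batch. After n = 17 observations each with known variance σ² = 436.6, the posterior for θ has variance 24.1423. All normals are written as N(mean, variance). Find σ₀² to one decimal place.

Posterior precision equals prior precision plus data precision: 1/σ_n² = 1/σ₀² + n/σ².
So 1/σ₀² = 1/24.1423 − 17/436.6 = 0.041421 − 0.038937 = 0.002484.
Hence σ₀² = 1/0.002484 ≈ 402.6.

σ₀² = 402.6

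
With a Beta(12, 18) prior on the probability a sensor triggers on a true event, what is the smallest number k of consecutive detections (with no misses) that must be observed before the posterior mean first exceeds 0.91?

k = 171

After k detections and 0 misses the posterior is Beta(12+k, 18), with mean (12+k)/(12+18+k).
Set (12+k)/(30+k) > 0.91 and solve: k > (0.91·30 − 12)/(1 − 0.91) = 170.000.
The smallest integer exceeding 170.000 is 171, and checking k=171: (183)/(201) = 0.9104 > 0.91.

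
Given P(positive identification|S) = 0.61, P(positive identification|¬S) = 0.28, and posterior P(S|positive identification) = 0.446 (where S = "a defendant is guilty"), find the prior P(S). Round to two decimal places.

In odds form, posterior odds = prior odds × likelihood ratio, so prior odds = posterior odds ÷ LR.
Posterior odds = 0.446/(1−0.446) = 0.8051. LR = 0.61/0.28 = 2.1786.
Prior odds = 0.8051/2.1786 = 0.3695, so P(S) = 0.3695/(1+0.3695) ≈ 0.27.

P(S) = 0.27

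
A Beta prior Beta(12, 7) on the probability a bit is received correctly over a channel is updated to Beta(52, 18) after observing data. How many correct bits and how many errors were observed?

Under Beta–binomial conjugacy the posterior parameters are (α+s, β+f).
Match parameters: s=52−12=40, f=18−7=11.

40 correct bits and 11 errors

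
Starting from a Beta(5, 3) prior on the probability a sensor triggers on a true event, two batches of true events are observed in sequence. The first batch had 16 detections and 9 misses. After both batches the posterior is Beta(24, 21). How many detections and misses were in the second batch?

3 detections and 9 misses

Sequential conjugate updates are equivalent to a single update on the pooled data, so total successes = posterior α − prior α and total failures = posterior β − prior β.
Total across both batches: 24−5=19 detections, 21−3=18 misses.
Subtract the first batch: 19−16=3 detections and 18−9=9 misses.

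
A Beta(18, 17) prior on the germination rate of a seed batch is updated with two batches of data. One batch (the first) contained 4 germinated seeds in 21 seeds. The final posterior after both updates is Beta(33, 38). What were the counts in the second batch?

Sequential conjugate updates are equivalent to a single update on the pooled data, so total successes = posterior α − prior α and total failures = posterior β − prior β.
Total across both batches: 33−18=15 germinated seeds, 38−17=21 non-germinating seeds.
Subtract the first batch: 15−4=11 germinated seeds and 21−17=4 non-germinating seeds.

11 germinated seeds and 4 non-germinating seeds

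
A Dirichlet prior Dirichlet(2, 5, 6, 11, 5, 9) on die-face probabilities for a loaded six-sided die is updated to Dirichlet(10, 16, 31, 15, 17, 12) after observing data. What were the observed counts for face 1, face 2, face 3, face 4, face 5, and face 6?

counts (8, 11, 25, 4, 12, 3)

For a Dirichlet(α) prior with multinomial counts c, the posterior is Dirichlet(α + c) componentwise.
Counts are posterior − prior componentwise: 10−2=8, 16−5=11, 31−6=25, 15−11=4, 17−5=12, 12−9=3.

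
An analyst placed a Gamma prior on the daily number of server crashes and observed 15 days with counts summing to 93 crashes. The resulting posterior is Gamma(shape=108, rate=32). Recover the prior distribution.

Gamma(shape=15, rate=17)

Gamma–Poisson conjugacy: posterior shape = α + Σxᵢ, posterior rate = β + n.
So α = 108 − 93 = 15 and β = 32 − 15 = 17.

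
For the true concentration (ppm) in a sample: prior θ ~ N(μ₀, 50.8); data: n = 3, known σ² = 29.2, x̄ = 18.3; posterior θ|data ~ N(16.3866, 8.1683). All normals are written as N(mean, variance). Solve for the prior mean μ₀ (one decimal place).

With known observation variance, the Normal–Normal posterior has precision τ_n = τ₀ + n/σ² and mean μ_n = (τ₀μ₀ + (n/σ²)x̄)/τ_n.
Here τ₀ = 1/50.8 = 0.019685 and τ_data = 3/29.2 = 0.102740, so τ_n = 0.122425.
Rearranging for μ₀: μ₀ = (μ_n·τ_n − τ_data·x̄)/τ₀ = (16.3866·0.122425 − 0.102740·18.3) / 0.019685 = 0.125988/0.019685 ≈ 6.4.

μ₀ = 6.4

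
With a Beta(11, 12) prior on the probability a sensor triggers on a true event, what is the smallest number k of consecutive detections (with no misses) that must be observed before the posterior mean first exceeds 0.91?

After k detections and 0 misses the posterior is Beta(11+k, 12), with mean (11+k)/(11+12+k).
Set (11+k)/(23+k) > 0.91 and solve: k > (0.91·23 − 11)/(1 − 0.91) = 110.333.
The smallest integer exceeding 110.333 is 111.

k = 111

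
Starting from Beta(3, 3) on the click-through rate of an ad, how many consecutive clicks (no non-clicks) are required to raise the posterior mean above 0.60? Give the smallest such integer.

After k clicks and 0 non-clicks the posterior is Beta(3+k, 3), with mean (3+k)/(3+3+k).
Set (3+k)/(6+k) > 0.60 and solve: k > (0.60·6 − 3)/(1 − 0.60) = 1.500.
The smallest integer exceeding 1.500 is 2, and checking k=2: (5)/(8) = 0.6250 > 0.60.

k = 2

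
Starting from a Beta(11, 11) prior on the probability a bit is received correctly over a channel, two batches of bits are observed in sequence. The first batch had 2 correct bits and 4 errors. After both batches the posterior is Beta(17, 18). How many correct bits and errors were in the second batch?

4 correct bits and 3 errors

Sequential conjugate updates are equivalent to a single update on the pooled data, so total successes = posterior α − prior α and total failures = posterior β − prior β.
Total across both batches: 17−11=6 correct bits, 18−11=7 errors.
Subtract the first batch: 6−2=4 correct bits and 7−4=3 errors.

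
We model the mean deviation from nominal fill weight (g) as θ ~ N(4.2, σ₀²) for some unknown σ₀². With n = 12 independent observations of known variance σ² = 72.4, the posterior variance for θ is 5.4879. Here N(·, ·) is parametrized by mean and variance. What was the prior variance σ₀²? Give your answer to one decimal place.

σ₀² = 60.7

Posterior precision equals prior precision plus data precision: 1/σ_n² = 1/σ₀² + n/σ².
So 1/σ₀² = 1/5.4879 − 12/72.4 = 0.182219 − 0.165746 = 0.016473.
Hence σ₀² = 1/0.016473 ≈ 60.7.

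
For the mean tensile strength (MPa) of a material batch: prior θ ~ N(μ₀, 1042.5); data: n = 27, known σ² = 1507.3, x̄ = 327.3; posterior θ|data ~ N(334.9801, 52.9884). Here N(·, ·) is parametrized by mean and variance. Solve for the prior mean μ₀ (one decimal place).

The posterior mean is a precision-weighted average: μ_n = (τ₀μ₀ + τ_data·x̄)/(τ₀+τ_data), with τ₀=1/σ₀² and τ_data=n/σ².
Here τ₀ = 1/1042.5 = 0.000959 and τ_data = 27/1507.3 = 0.017913, so τ_n = 0.018872.
Rearranging for μ₀: μ₀ = (μ_n·τ_n − τ_data·x̄)/τ₀ = (334.9801·0.018872 − 0.017913·327.3) / 0.000959 = 0.458820/0.000959 ≈ 478.4.

μ₀ = 478.4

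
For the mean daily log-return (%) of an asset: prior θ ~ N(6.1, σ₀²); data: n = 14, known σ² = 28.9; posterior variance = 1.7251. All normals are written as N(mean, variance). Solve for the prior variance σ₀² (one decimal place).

σ₀² = 10.5

For the Normal–Normal model with known σ², precisions add: τ_n = τ₀ + n/σ².
So 1/σ₀² = 1/1.7251 − 14/28.9 = 0.579677 − 0.484429 = 0.095248.
Hence σ₀² = 1/0.095248 ≈ 10.5.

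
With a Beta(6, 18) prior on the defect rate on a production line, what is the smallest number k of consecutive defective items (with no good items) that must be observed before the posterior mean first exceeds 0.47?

k = 10

After k defective items and 0 good items the posterior is Beta(6+k, 18), with mean (6+k)/(6+18+k).
Set (6+k)/(24+k) > 0.47 and solve: k > (0.47·24 − 6)/(1 − 0.47) = 9.962.
The smallest integer exceeding 9.962 is 10, and checking k=10: (16)/(34) = 0.4706 > 0.47.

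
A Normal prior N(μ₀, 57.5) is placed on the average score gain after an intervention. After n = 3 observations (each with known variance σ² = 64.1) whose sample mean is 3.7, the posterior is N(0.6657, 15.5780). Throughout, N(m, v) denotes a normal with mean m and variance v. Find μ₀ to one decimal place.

The posterior mean is a precision-weighted average: μ_n = (τ₀μ₀ + τ_data·x̄)/(τ₀+τ_data), with τ₀=1/σ₀² and τ_data=n/σ².
Here τ₀ = 1/57.5 = 0.017391 and τ_data = 3/64.1 = 0.046802, so τ_n = 0.064193.
Rearranging for μ₀: μ₀ = (μ_n·τ_n − τ_data·x̄)/τ₀ = (0.6657·0.064193 − 0.046802·3.7) / 0.017391 = -0.130434/0.017391 ≈ -7.5.

μ₀ = -7.5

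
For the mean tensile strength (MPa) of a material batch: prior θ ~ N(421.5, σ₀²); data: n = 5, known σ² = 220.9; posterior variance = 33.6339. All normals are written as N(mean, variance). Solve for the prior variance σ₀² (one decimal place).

σ₀² = 140.9

Posterior precision equals prior precision plus data precision: 1/σ_n² = 1/σ₀² + n/σ².
So 1/σ₀² = 1/33.6339 − 5/220.9 = 0.029732 − 0.022635 = 0.007097.
Hence σ₀² = 1/0.007097 ≈ 140.9.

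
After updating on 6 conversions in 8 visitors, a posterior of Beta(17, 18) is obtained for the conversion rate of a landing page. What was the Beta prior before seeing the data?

Beta(11, 16)

A Beta(a, b) prior with s successes and f failures in binomial data gives a Beta(a+s, b+f) posterior.
So a = 17 − 6 = 11 and b = 18 − 2 = 16.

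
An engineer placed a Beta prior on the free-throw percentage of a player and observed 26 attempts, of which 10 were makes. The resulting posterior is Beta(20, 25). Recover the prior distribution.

Beta(10, 9)

Under Beta–binomial conjugacy the posterior parameters are (α+s, β+f).
So α = 20 − 10 = 10 and β = 25 − 16 = 9.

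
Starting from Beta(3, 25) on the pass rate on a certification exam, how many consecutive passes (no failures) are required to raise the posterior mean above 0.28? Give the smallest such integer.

k = 7

After k passes and 0 failures the posterior is Beta(3+k, 25), with mean (3+k)/(3+25+k).
Set (3+k)/(28+k) > 0.28 and solve: k > (0.28·28 − 3)/(1 − 0.28) = 6.722.
The smallest integer exceeding 6.722 is 7.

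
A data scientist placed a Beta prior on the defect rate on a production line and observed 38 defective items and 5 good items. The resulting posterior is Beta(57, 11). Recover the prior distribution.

Beta is conjugate to the binomial likelihood: posterior = Beta(a+s, b+f).
So a = 57 − 38 = 19 and b = 11 − 5 = 6.

Beta(19, 6)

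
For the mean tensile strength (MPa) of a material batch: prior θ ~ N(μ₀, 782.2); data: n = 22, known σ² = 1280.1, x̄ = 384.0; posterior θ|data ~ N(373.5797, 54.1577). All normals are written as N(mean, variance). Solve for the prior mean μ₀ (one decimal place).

μ₀ = 233.5

The posterior mean is a precision-weighted average: μ_n = (τ₀μ₀ + τ_data·x̄)/(τ₀+τ_data), with τ₀=1/σ₀² and τ_data=n/σ².
Here τ₀ = 1/782.2 = 0.001278 and τ_data = 22/1280.1 = 0.017186, so τ_n = 0.018464.
Rearranging for μ₀: μ₀ = (μ_n·τ_n − τ_data·x̄)/τ₀ = (373.5797·0.018464 − 0.017186·384.0) / 0.001278 = 0.298352/0.001278 ≈ 233.5.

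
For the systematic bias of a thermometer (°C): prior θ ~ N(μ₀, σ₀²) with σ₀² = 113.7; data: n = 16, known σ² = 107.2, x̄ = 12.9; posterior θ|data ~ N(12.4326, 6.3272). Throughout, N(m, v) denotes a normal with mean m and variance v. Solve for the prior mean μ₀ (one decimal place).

With known observation variance, the Normal–Normal posterior has precision τ_n = τ₀ + n/σ² and mean μ_n = (τ₀μ₀ + (n/σ²)x̄)/τ_n.
Here τ₀ = 1/113.7 = 0.008795 and τ_data = 16/107.2 = 0.149254, so τ_n = 0.158049.
Rearranging for μ₀: μ₀ = (μ_n·τ_n − τ_data·x̄)/τ₀ = (12.4326·0.158049 − 0.149254·12.9) / 0.008795 = 0.039583/0.008795 ≈ 4.5.

μ₀ = 4.5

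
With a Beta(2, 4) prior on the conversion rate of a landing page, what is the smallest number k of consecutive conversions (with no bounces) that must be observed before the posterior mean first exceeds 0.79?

After k conversions and 0 bounces the posterior is Beta(2+k, 4), with mean (2+k)/(2+4+k).
Set (2+k)/(6+k) > 0.79 and solve: k > (0.79·6 − 2)/(1 − 0.79) = 13.048.
The smallest integer exceeding 13.048 is 14, and checking k=14: (16)/(20) = 0.8000 > 0.79.

k = 14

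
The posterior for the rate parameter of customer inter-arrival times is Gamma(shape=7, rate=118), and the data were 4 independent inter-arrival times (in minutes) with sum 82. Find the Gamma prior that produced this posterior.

Gamma–exponential conjugacy: posterior shape = α + n, posterior rate = β + Σtᵢ.
So α = 7 − 4 = 3 and β = 118 − 82 = 36.

Gamma(shape=3, rate=36)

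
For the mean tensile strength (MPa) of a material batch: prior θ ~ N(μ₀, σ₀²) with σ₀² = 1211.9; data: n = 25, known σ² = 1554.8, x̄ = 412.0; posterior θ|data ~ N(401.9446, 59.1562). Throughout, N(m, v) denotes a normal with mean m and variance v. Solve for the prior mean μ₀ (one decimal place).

μ₀ = 206.0

The posterior mean is a precision-weighted average: μ_n = (τ₀μ₀ + τ_data·x̄)/(τ₀+τ_data), with τ₀=1/σ₀² and τ_data=n/σ².
Here τ₀ = 1/1211.9 = 0.000825 and τ_data = 25/1554.8 = 0.016079, so τ_n = 0.016904.
Rearranging for μ₀: μ₀ = (μ_n·τ_n − τ_data·x̄)/τ₀ = (401.9446·0.016904 − 0.016079·412.0) / 0.000825 = 0.169924/0.000825 ≈ 206.0.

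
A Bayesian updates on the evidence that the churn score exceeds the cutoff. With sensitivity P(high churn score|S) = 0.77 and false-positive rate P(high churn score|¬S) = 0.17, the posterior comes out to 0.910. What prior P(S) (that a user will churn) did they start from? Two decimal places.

P(S) = 0.69

In odds form, posterior odds = prior odds × likelihood ratio, so prior odds = posterior odds ÷ LR.
Posterior odds = 0.910/(1−0.910) = 10.1111. LR = 0.77/0.17 = 4.5294.
Prior odds = 10.1111/4.5294 = 2.2323, so P(S) = 2.2323/(1+2.2323) ≈ 0.69.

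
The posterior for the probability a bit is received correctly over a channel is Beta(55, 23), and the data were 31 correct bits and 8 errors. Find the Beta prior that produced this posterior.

Under Beta–binomial conjugacy the posterior parameters are (a+s, b+f).
Subtract the data counts: 55−31=24, 23−8=15.

Beta(24, 15)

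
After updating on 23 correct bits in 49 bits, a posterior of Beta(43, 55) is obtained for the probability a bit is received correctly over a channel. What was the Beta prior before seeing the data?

Beta(20, 29)

Under Beta–binomial conjugacy the posterior parameters are (a+s, b+f).
So a = 43 − 23 = 20 and b = 55 − 26 = 29.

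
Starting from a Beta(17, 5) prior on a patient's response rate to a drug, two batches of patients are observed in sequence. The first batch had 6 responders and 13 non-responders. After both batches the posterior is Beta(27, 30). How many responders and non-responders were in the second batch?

4 responders and 12 non-responders

Because Beta–binomial updating is additive in the counts, the combined data contributed (α_post−α_prior, β_post−β_prior) successes and failures.
Total across both batches: 27−17=10 responders, 30−5=25 non-responders.
Subtract the first batch: 10−6=4 responders and 25−13=12 non-responders.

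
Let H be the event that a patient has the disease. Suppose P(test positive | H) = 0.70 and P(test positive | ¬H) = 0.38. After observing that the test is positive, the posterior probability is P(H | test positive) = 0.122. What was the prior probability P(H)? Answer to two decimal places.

Bayes' rule in odds form gives O(H|E) = O(H)·[P(E|H)/P(E|¬H)], hence O(H) = O(H|E)/LR.
Posterior odds = 0.122/(1−0.122) = 0.1390. LR = 0.70/0.38 = 1.8421.
Prior odds = 0.1390/1.8421 = 0.0755, so P(H) = 0.0755/(1+0.0755) ≈ 0.07.

P(H) = 0.07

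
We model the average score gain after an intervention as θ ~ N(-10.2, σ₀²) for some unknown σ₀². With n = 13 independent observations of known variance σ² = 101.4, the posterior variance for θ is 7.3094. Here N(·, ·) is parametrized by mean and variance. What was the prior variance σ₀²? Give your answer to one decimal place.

Posterior precision equals prior precision plus data precision: 1/σ_n² = 1/σ₀² + n/σ².
So 1/σ₀² = 1/7.3094 − 13/101.4 = 0.136810 − 0.128205 = 0.008605.
Hence σ₀² = 1/0.008605 ≈ 116.2.

σ₀² = 116.2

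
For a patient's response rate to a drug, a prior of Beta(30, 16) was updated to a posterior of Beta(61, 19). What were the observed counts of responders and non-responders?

31 responders and 3 non-responders

A Beta(a, b) prior with s successes and f failures in binomial data gives a Beta(a+s, b+f) posterior.
So s = 61 − 30 = 31 and f = 19 − 16 = 3.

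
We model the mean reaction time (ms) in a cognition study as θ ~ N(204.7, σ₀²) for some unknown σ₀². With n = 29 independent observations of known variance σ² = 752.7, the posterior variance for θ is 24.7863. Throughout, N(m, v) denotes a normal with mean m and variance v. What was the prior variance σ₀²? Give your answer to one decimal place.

σ₀² = 550.4

For the Normal–Normal model with known σ², precisions add: τ_n = τ₀ + n/σ².
So 1/σ₀² = 1/24.7863 − 29/752.7 = 0.040345 − 0.038528 = 0.001817.
Hence σ₀² = 1/0.001817 ≈ 550.4.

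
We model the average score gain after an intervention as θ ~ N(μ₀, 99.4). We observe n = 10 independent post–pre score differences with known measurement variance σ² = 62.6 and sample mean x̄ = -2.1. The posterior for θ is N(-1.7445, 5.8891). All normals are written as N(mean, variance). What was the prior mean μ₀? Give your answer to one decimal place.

μ₀ = 3.9

The posterior mean is a precision-weighted average: μ_n = (τ₀μ₀ + τ_data·x̄)/(τ₀+τ_data), with τ₀=1/σ₀² and τ_data=n/σ².
Here τ₀ = 1/99.4 = 0.010060 and τ_data = 10/62.6 = 0.159744, so τ_n = 0.169804.
Rearranging for μ₀: μ₀ = (μ_n·τ_n − τ_data·x̄)/τ₀ = (-1.7445·0.169804 − 0.159744·-2.1) / 0.010060 = 0.039239/0.010060 ≈ 3.9.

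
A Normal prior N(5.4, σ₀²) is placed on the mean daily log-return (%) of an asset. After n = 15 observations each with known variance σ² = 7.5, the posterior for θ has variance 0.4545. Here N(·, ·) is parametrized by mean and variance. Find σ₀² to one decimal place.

σ₀² = 5.0

For the Normal–Normal model with known σ², precisions add: τ_n = τ₀ + n/σ².
So 1/σ₀² = 1/0.4545 − 15/7.5 = 2.200220 − 2.000000 = 0.200220.
Hence σ₀² = 1/0.200220 ≈ 5.0.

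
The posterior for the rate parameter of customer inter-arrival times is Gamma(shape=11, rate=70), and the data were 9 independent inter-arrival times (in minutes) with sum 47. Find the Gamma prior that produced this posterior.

Gamma(shape=2, rate=23)

Gamma–exponential conjugacy: posterior shape = α + n, posterior rate = β + Σtᵢ.
So α = 11 − 9 = 2 and β = 70 − 47 = 23.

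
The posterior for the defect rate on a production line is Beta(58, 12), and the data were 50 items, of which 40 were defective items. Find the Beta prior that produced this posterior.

Beta(18, 2)

Under Beta–binomial conjugacy the posterior parameters are (α+s, β+f).
So α = 58 − 40 = 18 and β = 12 − 10 = 2.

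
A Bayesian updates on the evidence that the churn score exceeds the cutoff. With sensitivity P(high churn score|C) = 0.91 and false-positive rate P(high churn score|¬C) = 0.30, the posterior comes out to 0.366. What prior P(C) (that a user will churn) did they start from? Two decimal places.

P(C) = 0.16

Bayes' rule in odds form gives O(C|E) = O(C)·[P(E|C)/P(E|¬C)], hence O(C) = O(C|E)/LR.
Posterior odds = 0.366/(1−0.366) = 0.5773. LR = 0.91/0.30 = 3.0333.
Prior odds = 0.5773/3.0333 = 0.1903, so P(C) = 0.1903/(1+0.1903) ≈ 0.16.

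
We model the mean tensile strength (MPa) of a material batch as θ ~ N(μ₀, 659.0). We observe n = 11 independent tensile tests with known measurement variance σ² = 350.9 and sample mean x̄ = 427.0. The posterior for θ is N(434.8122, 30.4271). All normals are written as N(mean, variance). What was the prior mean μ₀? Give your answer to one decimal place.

μ₀ = 596.2

With known observation variance, the Normal–Normal posterior has precision τ_n = τ₀ + n/σ² and mean μ_n = (τ₀μ₀ + (n/σ²)x̄)/τ_n.
Here τ₀ = 1/659.0 = 0.001517 and τ_data = 11/350.9 = 0.031348, so τ_n = 0.032865.
Rearranging for μ₀: μ₀ = (μ_n·τ_n − τ_data·x̄)/τ₀ = (434.8122·0.032865 − 0.031348·427.0) / 0.001517 = 0.904507/0.001517 ≈ 596.2.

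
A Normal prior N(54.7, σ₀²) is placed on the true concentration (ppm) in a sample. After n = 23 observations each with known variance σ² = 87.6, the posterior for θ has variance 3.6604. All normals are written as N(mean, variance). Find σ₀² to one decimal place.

Posterior precision equals prior precision plus data precision: 1/σ_n² = 1/σ₀² + n/σ².
So 1/σ₀² = 1/3.6604 − 23/87.6 = 0.273194 − 0.262557 = 0.010637.
Hence σ₀² = 1/0.010637 ≈ 94.0.

σ₀² = 94.0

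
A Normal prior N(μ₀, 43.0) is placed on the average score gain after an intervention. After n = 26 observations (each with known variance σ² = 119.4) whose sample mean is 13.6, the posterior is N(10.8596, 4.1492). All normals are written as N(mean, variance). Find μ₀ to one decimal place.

With known observation variance, the Normal–Normal posterior has precision τ_n = τ₀ + n/σ² and mean μ_n = (τ₀μ₀ + (n/σ²)x̄)/τ_n.
Here τ₀ = 1/43.0 = 0.023256 and τ_data = 26/119.4 = 0.217755, so τ_n = 0.241011.
Rearranging for μ₀: μ₀ = (μ_n·τ_n − τ_data·x̄)/τ₀ = (10.8596·0.241011 − 0.217755·13.6) / 0.023256 = -0.344185/0.023256 ≈ -14.8.

μ₀ = -14.8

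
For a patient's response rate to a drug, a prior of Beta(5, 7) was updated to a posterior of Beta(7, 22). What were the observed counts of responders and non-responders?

Beta is conjugate to the binomial likelihood: posterior = Beta(α+s, β+f).
So s = 7 − 5 = 2 and f = 22 − 7 = 15.

2 responders and 15 non-responders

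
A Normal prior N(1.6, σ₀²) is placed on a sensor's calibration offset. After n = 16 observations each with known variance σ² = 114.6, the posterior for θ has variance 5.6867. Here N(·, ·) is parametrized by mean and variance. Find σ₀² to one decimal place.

σ₀² = 27.6

Posterior precision equals prior precision plus data precision: 1/σ_n² = 1/σ₀² + n/σ².
So 1/σ₀² = 1/5.6867 − 16/114.6 = 0.175849 − 0.139616 = 0.036233.
Hence σ₀² = 1/0.036233 ≈ 27.6.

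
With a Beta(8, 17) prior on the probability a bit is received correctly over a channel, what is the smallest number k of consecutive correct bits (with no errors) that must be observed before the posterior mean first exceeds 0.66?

k = 26

After k correct bits and 0 errors the posterior is Beta(8+k, 17), with mean (8+k)/(8+17+k).
Set (8+k)/(25+k) > 0.66 and solve: k > (0.66·25 − 8)/(1 − 0.66) = 25.000.
The smallest integer exceeding 25.000 is 26.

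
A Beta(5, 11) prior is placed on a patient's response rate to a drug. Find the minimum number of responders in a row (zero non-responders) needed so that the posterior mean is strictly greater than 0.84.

After k responders and 0 non-responders the posterior is Beta(5+k, 11), with mean (5+k)/(5+11+k).
Set (5+k)/(16+k) > 0.84 and solve: k > (0.84·16 − 5)/(1 − 0.84) = 52.750.
The smallest integer exceeding 52.750 is 53, and checking k=53: (58)/(69) = 0.8406 > 0.84.

k = 53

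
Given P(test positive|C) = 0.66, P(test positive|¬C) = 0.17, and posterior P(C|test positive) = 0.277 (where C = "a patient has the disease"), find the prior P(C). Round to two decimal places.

P(C) = 0.09

Bayes' rule in odds form gives O(C|E) = O(C)·[P(E|C)/P(E|¬C)], hence O(C) = O(C|E)/LR.
Posterior odds = 0.277/(1−0.277) = 0.3831. LR = 0.66/0.17 = 3.8824.
Prior odds = 0.3831/3.8824 = 0.0987, so P(C) = 0.0987/(1+0.0987) ≈ 0.09.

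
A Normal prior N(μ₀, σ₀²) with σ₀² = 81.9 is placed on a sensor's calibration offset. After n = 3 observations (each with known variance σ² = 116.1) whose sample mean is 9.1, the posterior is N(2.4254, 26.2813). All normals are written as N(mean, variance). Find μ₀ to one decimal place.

μ₀ = -11.7

The posterior mean is a precision-weighted average: μ_n = (τ₀μ₀ + τ_data·x̄)/(τ₀+τ_data), with τ₀=1/σ₀² and τ_data=n/σ².
Here τ₀ = 1/81.9 = 0.012210 and τ_data = 3/116.1 = 0.025840, so τ_n = 0.038050.
Rearranging for μ₀: μ₀ = (μ_n·τ_n − τ_data·x̄)/τ₀ = (2.4254·0.038050 − 0.025840·9.1) / 0.012210 = -0.142858/0.012210 ≈ -11.7.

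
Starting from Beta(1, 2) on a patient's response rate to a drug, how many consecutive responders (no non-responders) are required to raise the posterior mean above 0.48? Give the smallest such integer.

After k responders and 0 non-responders the posterior is Beta(1+k, 2), with mean (1+k)/(1+2+k).
Set (1+k)/(3+k) > 0.48 and solve: k > (0.48·3 − 1)/(1 − 0.48) = 0.846.
The smallest integer exceeding 0.846 is 1.

k = 1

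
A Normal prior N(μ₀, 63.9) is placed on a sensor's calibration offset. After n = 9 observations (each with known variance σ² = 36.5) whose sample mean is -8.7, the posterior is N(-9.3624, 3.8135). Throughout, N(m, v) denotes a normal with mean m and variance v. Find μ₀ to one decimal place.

μ₀ = -19.8

With known observation variance, the Normal–Normal posterior has precision τ_n = τ₀ + n/σ² and mean μ_n = (τ₀μ₀ + (n/σ²)x̄)/τ_n.
Here τ₀ = 1/63.9 = 0.015649 and τ_data = 9/36.5 = 0.246575, so τ_n = 0.262224.
Rearranging for μ₀: μ₀ = (μ_n·τ_n − τ_data·x̄)/τ₀ = (-9.3624·0.262224 − 0.246575·-8.7) / 0.015649 = -0.309843/0.015649 ≈ -19.8.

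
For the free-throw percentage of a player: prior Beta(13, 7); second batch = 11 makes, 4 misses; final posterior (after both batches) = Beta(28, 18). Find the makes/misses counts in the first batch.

Because Beta–binomial updating is additive in the counts, the combined data contributed (α_post−α_prior, β_post−β_prior) successes and failures.
Total across both batches: 28−13=15 makes, 18−7=11 misses.
Subtract the second batch: 15−11=4 makes and 11−4=7 misses.

4 makes and 7 misses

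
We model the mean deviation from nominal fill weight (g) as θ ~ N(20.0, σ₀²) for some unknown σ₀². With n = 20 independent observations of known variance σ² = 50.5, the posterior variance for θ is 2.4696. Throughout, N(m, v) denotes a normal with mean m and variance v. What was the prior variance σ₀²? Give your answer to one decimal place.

For the Normal–Normal model with known σ², precisions add: τ_n = τ₀ + n/σ².
So 1/σ₀² = 1/2.4696 − 20/50.5 = 0.404924 − 0.396040 = 0.008884.
Hence σ₀² = 1/0.008884 ≈ 112.6.

σ₀² = 112.6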